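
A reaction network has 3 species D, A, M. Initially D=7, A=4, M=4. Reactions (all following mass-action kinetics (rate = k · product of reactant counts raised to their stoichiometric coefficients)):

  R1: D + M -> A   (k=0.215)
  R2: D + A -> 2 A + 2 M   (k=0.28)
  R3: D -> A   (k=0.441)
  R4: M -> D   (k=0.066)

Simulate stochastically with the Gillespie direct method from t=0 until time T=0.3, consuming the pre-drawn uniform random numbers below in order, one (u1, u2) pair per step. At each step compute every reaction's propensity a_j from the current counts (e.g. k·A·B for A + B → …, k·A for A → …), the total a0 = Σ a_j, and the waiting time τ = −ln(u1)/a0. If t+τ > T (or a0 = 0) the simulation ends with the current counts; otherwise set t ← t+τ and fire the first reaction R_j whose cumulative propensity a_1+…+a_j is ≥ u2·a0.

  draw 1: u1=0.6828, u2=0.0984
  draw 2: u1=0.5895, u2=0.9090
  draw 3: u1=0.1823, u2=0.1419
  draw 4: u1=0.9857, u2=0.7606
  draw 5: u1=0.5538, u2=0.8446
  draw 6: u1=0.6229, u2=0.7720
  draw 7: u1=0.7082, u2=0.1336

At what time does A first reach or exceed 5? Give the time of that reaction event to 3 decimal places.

Threshold first reached at t = 0.022

t=0.000: D=7 A=4 M=4
Draw 1: a1=6.020, a2=7.840, a3=3.087, a4=0.264, a0=17.211; τ=−ln(0.6828)/17.211=0.022 → t=0.022; u2·a0=0.0984·17.211=1.694 ≤ a1=6.020 → R1 fires; D=6 A=5 M=3
Draw 2: a1=3.870, a2=8.400, a3=2.646, a4=0.198, a0=15.114; τ=−ln(0.5895)/15.114=0.035 → t=0.057; u2·a0=0.9090·15.114=13.739; a1+a2=12.270 < 13.739 ≤ a1+…+a3=14.916 → R3 fires; D=5 A=6 M=3
Draw 3: a1=3.225, a2=8.400, a3=2.205, a4=0.198, a0=14.028; τ=−ln(0.1823)/14.028=0.121 → t=0.178; u2·a0=0.1419·14.028=1.991 ≤ a1=3.225 → R1 fires; D=4 A=7 M=2
Draw 4: a1=1.720, a2=7.840, a3=1.764, a4=0.132, a0=11.456; τ=−ln(0.9857)/11.456=0.001 → t=0.180; u2·a0=0.7606·11.456=8.713; a1=1.720 < 8.713 ≤ a1+a2=9.560 → R2 fires; D=3 A=8 M=4
Draw 5: a1=2.580, a2=6.720, a3=1.323, a4=0.264, a0=10.887; τ=−ln(0.5538)/10.887=0.054 → t=0.234; u2·a0=0.8446·10.887=9.195; a1=2.580 < 9.195 ≤ a1+a2=9.300 → R2 fires; D=2 A=9 M=6
Draw 6: a1=2.580, a2=5.040, a3=0.882, a4=0.396, a0=8.898; τ=−ln(0.6229)/8.898=0.053 → t=0.287; u2·a0=0.7720·8.898=6.869; a1=2.580 < 6.869 ≤ a1+a2=7.620 → R2 fires; D=1 A=10 M=8
Draw 7: a1=1.720, a2=2.800, a3=0.441, a4=0.528, a0=5.489; τ=−ln(0.7082)/5.489=0.063 → t=0.350 > T=0.3: stop.
A first becomes ≥ 5 when it reaches 5 at the event at t=0.022.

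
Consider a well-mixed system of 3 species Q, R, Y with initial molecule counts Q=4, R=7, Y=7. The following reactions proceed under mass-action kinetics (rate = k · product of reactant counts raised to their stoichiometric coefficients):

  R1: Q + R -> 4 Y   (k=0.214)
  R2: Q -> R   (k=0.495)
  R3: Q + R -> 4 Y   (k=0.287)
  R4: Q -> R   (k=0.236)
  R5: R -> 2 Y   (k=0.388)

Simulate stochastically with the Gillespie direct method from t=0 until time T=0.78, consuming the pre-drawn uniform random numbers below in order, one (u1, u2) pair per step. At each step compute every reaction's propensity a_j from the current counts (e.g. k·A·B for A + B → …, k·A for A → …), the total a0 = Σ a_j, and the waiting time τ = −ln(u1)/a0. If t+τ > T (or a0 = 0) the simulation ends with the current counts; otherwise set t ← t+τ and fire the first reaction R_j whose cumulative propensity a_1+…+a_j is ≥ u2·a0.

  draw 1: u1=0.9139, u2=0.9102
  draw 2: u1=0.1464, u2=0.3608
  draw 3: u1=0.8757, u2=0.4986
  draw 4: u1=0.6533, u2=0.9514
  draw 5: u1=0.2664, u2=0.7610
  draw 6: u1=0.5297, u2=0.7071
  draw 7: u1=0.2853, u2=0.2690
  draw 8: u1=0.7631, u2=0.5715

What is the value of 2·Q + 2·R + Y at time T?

Check how each reaction changes W = 2·Q + 2·R + Y (weight of products minus weight of reactants):
R1: Q + R -> 4 Y: (1·4) − (2·1 + 2·1) = 4 − 4 = 0
R2: Q -> R: (2·1) − (2·1) = 2 − 2 = 0
R3: Q + R -> 4 Y: (1·4) − (2·1 + 2·1) = 4 − 4 = 0
R4: Q -> R: (2·1) − (2·1) = 2 − 2 = 0
R5: R -> 2 Y: (1·2) − (2·1) = 2 − 2 = 0
Every reaction leaves W unchanged, so W is conserved and no simulation is needed: W(T) = W(0) = 2·4 + 2·7 + 7 = 29

Value at T = 29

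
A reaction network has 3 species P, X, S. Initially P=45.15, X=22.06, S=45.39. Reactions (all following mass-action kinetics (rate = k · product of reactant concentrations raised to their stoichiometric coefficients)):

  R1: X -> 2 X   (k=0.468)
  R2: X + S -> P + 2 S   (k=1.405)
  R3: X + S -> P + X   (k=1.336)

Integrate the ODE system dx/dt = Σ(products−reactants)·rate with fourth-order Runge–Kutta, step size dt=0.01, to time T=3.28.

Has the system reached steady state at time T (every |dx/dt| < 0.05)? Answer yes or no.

Steady state at T: yes

RK4 with dt=0.01: 328 steps to T=3.28. Trajectory (selected grid times):
t=0.00: P=45.15 X=22.06 S=45.39
t=0.36: P=88.50 X=0.00 S=46.48
t=0.73: P=88.50 X=0.00 S=46.48
t=1.09: P=88.50 X=0.00 S=46.48
t=1.46: P=88.50 X=0.00 S=46.48
t=1.82: P=88.50 X=0.00 S=46.48
t=2.19: P=88.50 X=0.00 S=46.48
t=2.55: P=88.50 X=0.00 S=46.48
t=2.92: P=88.50 X=0.00 S=46.48
t=3.28: P=88.50 X=0.00 S=46.48
Rates at T: R1=0.0000, R2=0.0000, R3=0.0000
dx/dt at T (Σ net stoichiometry × rate): P=+0.0000, X=-0.0000, S=+0.0000
Largest |dx/dt| is |+0.0000| (P) < 0.05 → steady.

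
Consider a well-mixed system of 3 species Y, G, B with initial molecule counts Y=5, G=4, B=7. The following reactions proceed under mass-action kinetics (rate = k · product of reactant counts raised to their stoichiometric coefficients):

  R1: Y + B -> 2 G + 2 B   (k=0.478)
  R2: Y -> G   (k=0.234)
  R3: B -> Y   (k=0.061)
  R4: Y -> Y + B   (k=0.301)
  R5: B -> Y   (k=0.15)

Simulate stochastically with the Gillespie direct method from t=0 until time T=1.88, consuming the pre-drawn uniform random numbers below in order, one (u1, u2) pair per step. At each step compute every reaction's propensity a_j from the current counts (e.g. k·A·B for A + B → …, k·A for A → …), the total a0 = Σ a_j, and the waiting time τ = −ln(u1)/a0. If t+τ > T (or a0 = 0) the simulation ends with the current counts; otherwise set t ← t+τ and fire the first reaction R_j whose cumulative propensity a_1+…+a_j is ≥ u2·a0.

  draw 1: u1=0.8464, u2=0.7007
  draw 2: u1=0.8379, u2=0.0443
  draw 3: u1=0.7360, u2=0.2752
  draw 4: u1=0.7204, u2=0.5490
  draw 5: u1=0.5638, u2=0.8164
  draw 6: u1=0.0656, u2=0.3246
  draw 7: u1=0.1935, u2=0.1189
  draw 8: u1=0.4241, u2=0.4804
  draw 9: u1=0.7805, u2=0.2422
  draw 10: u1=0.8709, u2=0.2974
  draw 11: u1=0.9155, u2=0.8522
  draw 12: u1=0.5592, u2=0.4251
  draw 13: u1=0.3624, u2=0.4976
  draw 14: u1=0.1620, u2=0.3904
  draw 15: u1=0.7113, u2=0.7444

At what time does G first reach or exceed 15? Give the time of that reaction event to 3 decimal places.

Threshold first reached at t = 0.549

t=0.000: Y=5 G=4 B=7
Draw 1: a1=16.730, a2=1.170, a3=0.427, a4=1.505, a5=1.050, a0=20.882; τ=−ln(0.8464)/20.882=0.008 → t=0.008; u2·a0=0.7007·20.882=14.632 ≤ a1=16.730 → R1 fires; Y=4 G=6 B=8
Draw 2: a1=15.296, a2=0.936, a3=0.488, a4=1.204, a5=1.200, a0=19.124; τ=−ln(0.8379)/19.124=0.009 → t=0.017; u2·a0=0.0443·19.124=0.847 ≤ a1=15.296 → R1 fires; Y=3 G=8 B=9
Draw 3: a1=12.906, a2=0.702, a3=0.549, a4=0.903, a5=1.350, a0=16.410; τ=−ln(0.7360)/16.410=0.019 → t=0.036; u2·a0=0.2752·16.410=4.516 ≤ a1=12.906 → R1 fires; Y=2 G=10 B=10
Draw 4: a1=9.560, a2=0.468, a3=0.610, a4=0.602, a5=1.500, a0=12.740; τ=−ln(0.7204)/12.740=0.026 → t=0.062; u2·a0=0.5490·12.740=6.994 ≤ a1=9.560 → R1 fires; Y=1 G=12 B=11
Draw 5: a1=5.258, a2=0.234, a3=0.671, a4=0.301, a5=1.650, a0=8.114; τ=−ln(0.5638)/8.114=0.071 → t=0.132; u2·a0=0.8164·8.114=6.624; a1+…+a4=6.464 < 6.624 ≤ a1+…+a5=8.114 → R5 fires; Y=2 G=12 B=10
Draw 6: a1=9.560, a2=0.468, a3=0.610, a4=0.602, a5=1.500, a0=12.740; τ=−ln(0.0656)/12.740=0.214 → t=0.346; u2·a0=0.3246·12.740=4.135 ≤ a1=9.560 → R1 fires; Y=1 G=14 B=11
Draw 7: a1=5.258, a2=0.234, a3=0.671, a4=0.301, a5=1.650, a0=8.114; τ=−ln(0.1935)/8.114=0.202 → t=0.549; u2·a0=0.1189·8.114=0.965 ≤ a1=5.258 → R1 fires; Y=0 G=16 B=12
Draw 8: a1=0.000, a2=0.000, a3=0.732, a4=0.000, a5=1.800, a0=2.532; τ=−ln(0.4241)/2.532=0.339 → t=0.887; u2·a0=0.4804·2.532=1.216; a1+…+a4=0.732 < 1.216 ≤ a1+…+a5=2.532 → R5 fires; Y=1 G=16 B=11
Draw 9: a1=5.258, a2=0.234, a3=0.671, a4=0.301, a5=1.650, a0=8.114; τ=−ln(0.7805)/8.114=0.031 → t=0.918; u2·a0=0.2422·8.114=1.965 ≤ a1=5.258 → R1 fires; Y=0 G=18 B=12
Draw 10: a1=0.000, a2=0.000, a3=0.732, a4=0.000, a5=1.800, a0=2.532; τ=−ln(0.8709)/2.532=0.055 → t=0.972; u2·a0=0.2974·2.532=0.753; a1+…+a4=0.732 < 0.753 ≤ a1+…+a5=2.532 → R5 fires; Y=1 G=18 B=11
Draw 11: a1=5.258, a2=0.234, a3=0.671, a4=0.301, a5=1.650, a0=8.114; τ=−ln(0.9155)/8.114=0.011 → t=0.983; u2·a0=0.8522·8.114=6.915; a1+…+a4=6.464 < 6.915 ≤ a1+…+a5=8.114 → R5 fires; Y=2 G=18 B=10
Draw 12: a1=9.560, a2=0.468, a3=0.610, a4=0.602, a5=1.500, a0=12.740; τ=−ln(0.5592)/12.740=0.046 → t=1.029; u2·a0=0.4251·12.740=5.416 ≤ a1=9.560 → R1 fires; Y=1 G=20 B=11
Draw 13: a1=5.258, a2=0.234, a3=0.671, a4=0.301, a5=1.650, a0=8.114; τ=−ln(0.3624)/8.114=0.125 → t=1.154; u2·a0=0.4976·8.114=4.038 ≤ a1=5.258 → R1 fires; Y=0 G=22 B=12
Draw 14: a1=0.000, a2=0.000, a3=0.732, a4=0.000, a5=1.800, a0=2.532; τ=−ln(0.1620)/2.532=0.719 → t=1.873; u2·a0=0.3904·2.532=0.988; a1+…+a4=0.732 < 0.988 ≤ a1+…+a5=2.532 → R5 fires; Y=1 G=22 B=11
Draw 15: a1=5.258, a2=0.234, a3=0.671, a4=0.301, a5=1.650, a0=8.114; τ=−ln(0.7113)/8.114=0.042 → t=1.915 > T=1.88: stop.
G first becomes ≥ 15 when it reaches 16 at the event at t=0.549.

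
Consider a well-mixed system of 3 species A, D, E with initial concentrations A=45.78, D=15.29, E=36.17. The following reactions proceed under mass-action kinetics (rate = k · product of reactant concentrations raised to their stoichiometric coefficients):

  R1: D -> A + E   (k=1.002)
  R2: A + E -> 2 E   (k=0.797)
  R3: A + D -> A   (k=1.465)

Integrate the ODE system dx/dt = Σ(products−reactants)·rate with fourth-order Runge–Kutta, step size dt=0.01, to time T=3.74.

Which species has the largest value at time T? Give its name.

Dominant species at T: E

RK4 with dt=0.01: 374 steps to T=3.74. Trajectory (selected grid times):
t=0.00: A=45.78 D=15.29 E=36.17
t=0.42: A=0.03 D=2.18 E=84.53
t=0.83: A=0.02 D=1.42 E=85.99
t=1.25: A=0.01 D=0.92 E=86.97
t=1.66: A=0.01 D=0.61 E=87.60
t=2.08: A=0.01 D=0.40 E=88.02
t=2.49: A=0.00 D=0.26 E=88.29
t=2.91: A=0.00 D=0.17 E=88.47
t=3.32: A=0.00 D=0.11 E=88.59
t=3.74: A=0.00 D=0.07 E=88.66
At T=3.74: A=0.00 D=0.07 E=88.66; the largest is E.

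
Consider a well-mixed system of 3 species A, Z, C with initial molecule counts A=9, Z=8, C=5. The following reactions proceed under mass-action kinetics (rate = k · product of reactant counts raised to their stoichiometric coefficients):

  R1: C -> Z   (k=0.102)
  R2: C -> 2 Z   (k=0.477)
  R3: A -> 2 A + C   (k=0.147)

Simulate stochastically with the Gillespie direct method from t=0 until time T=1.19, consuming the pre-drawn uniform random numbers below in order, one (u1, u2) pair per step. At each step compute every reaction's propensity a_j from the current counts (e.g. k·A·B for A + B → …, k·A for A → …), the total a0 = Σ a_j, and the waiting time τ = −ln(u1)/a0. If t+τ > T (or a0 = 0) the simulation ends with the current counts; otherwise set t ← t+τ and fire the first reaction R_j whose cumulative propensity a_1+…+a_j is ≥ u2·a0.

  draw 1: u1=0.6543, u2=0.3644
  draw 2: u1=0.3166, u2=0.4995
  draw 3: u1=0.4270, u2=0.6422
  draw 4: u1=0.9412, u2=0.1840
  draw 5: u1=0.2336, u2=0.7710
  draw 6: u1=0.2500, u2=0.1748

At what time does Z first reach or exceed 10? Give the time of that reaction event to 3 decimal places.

t=0.000: A=9 Z=8 C=5
Draw 1: a1=0.510, a2=2.385, a3=1.323, a0=4.218; τ=−ln(0.6543)/4.218=0.101 → t=0.101; u2·a0=0.3644·4.218=1.537; a1=0.510 < 1.537 ≤ a1+a2=2.895 → R2 fires; A=9 Z=10 C=4
Draw 2: a1=0.408, a2=1.908, a3=1.323, a0=3.639; τ=−ln(0.3166)/3.639=0.316 → t=0.417; u2·a0=0.4995·3.639=1.818; a1=0.408 < 1.818 ≤ a1+a2=2.316 → R2 fires; A=9 Z=12 C=3
Draw 3: a1=0.306, a2=1.431, a3=1.323, a0=3.060; τ=−ln(0.4270)/3.060=0.278 → t=0.695; u2·a0=0.6422·3.060=1.965; a1+a2=1.737 < 1.965 ≤ a1+…+a3=3.060 → R3 fires; A=10 Z=12 C=4
Draw 4: a1=0.408, a2=1.908, a3=1.470, a0=3.786; τ=−ln(0.9412)/3.786=0.016 → t=0.711; u2·a0=0.1840·3.786=0.697; a1=0.408 < 0.697 ≤ a1+a2=2.316 → R2 fires; A=10 Z=14 C=3
Draw 5: a1=0.306, a2=1.431, a3=1.470, a0=3.207; τ=−ln(0.2336)/3.207=0.453 → t=1.164; u2·a0=0.7710·3.207=2.473; a1+a2=1.737 < 2.473 ≤ a1+…+a3=3.207 → R3 fires; A=11 Z=14 C=4
Draw 6: a1=0.408, a2=1.908, a3=1.617, a0=3.933; τ=−ln(0.2500)/3.933=0.352 → t=1.517 > T=1.19: stop.
Z first becomes ≥ 10 when it reaches 10 at the event at t=0.101.

Threshold first reached at t = 0.101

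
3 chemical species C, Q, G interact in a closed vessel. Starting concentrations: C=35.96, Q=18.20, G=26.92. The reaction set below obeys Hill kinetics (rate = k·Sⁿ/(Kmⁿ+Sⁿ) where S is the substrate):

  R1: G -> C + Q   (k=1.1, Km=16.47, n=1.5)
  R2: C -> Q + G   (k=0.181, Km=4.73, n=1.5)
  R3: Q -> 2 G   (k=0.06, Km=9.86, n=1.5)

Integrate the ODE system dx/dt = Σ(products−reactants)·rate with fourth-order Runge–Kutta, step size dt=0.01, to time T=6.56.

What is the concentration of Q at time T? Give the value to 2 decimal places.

Q at T = 23.78

RK4 with dt=0.01: 656 steps to T=6.56. Trajectory (selected grid times):
t=0.00: C=35.96 Q=18.20 G=26.92
t=0.73: C=36.38 Q=18.84 G=26.57
t=1.46: C=36.79 Q=19.47 G=26.22
t=2.19: C=37.19 Q=20.10 G=25.88
t=2.92: C=37.60 Q=20.72 G=25.54
t=3.64: C=37.99 Q=21.33 G=25.21
t=4.37: C=38.39 Q=21.95 G=24.88
t=5.10: C=38.78 Q=22.56 G=24.55
t=5.83: C=39.17 Q=23.17 G=24.23
t=6.56: C=39.56 Q=23.78 G=23.91
Read off Q at T=6.56: 23.78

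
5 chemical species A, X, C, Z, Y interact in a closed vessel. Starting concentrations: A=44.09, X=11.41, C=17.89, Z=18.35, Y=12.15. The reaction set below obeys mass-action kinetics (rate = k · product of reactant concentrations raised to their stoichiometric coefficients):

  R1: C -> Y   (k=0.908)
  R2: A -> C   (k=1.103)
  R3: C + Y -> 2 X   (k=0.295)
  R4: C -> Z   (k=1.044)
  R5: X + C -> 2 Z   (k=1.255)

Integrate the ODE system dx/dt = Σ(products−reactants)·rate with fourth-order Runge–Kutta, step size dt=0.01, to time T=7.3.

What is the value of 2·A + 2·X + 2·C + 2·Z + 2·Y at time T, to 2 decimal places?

Check how each reaction changes W = 2·A + 2·X + 2·C + 2·Z + 2·Y (weight of products minus weight of reactants):
R1: C -> Y: (2·1) − (2·1) = 2 − 2 = 0
R2: A -> C: (2·1) − (2·1) = 2 − 2 = 0
R3: C + Y -> 2 X: (2·2) − (2·1 + 2·1) = 4 − 4 = 0
R4: C -> Z: (2·1) − (2·1) = 2 − 2 = 0
R5: X + C -> 2 Z: (2·2) − (2·1 + 2·1) = 4 − 4 = 0
Every reaction leaves W unchanged, so W is conserved and no simulation is needed: W(T) = W(0) = 2·44.09 + 2·11.41 + 2·17.89 + 2·18.35 + 2·12.15 = 207.78

Value at T = 207.78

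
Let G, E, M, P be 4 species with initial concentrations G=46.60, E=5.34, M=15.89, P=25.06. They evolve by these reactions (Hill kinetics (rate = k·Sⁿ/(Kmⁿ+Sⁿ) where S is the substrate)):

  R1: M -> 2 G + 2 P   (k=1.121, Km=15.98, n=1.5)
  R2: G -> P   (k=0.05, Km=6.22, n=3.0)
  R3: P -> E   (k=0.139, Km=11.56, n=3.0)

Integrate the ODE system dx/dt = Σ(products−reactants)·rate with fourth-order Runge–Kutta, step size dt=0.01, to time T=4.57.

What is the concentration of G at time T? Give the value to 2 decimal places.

RK4 with dt=0.01: 457 steps to T=4.57. Trajectory (selected grid times):
t=0.00: G=46.60 E=5.34 M=15.89 P=25.06
t=0.51: G=47.14 E=5.40 M=15.61 P=25.59
t=1.02: G=47.67 E=5.47 M=15.33 P=26.10
t=1.52: G=48.19 E=5.53 M=15.06 P=26.60
t=2.03: G=48.70 E=5.60 M=14.79 P=27.11
t=2.54: G=49.21 E=5.67 M=14.52 P=27.60
t=3.05: G=49.71 E=5.73 M=14.26 P=28.09
t=3.55: G=50.20 E=5.80 M=14.00 P=28.56
t=4.06: G=50.68 E=5.86 M=13.75 P=29.03
t=4.57: G=51.16 E=5.93 M=13.49 P=29.49
Read off G at T=4.57: 51.16

G at T = 51.16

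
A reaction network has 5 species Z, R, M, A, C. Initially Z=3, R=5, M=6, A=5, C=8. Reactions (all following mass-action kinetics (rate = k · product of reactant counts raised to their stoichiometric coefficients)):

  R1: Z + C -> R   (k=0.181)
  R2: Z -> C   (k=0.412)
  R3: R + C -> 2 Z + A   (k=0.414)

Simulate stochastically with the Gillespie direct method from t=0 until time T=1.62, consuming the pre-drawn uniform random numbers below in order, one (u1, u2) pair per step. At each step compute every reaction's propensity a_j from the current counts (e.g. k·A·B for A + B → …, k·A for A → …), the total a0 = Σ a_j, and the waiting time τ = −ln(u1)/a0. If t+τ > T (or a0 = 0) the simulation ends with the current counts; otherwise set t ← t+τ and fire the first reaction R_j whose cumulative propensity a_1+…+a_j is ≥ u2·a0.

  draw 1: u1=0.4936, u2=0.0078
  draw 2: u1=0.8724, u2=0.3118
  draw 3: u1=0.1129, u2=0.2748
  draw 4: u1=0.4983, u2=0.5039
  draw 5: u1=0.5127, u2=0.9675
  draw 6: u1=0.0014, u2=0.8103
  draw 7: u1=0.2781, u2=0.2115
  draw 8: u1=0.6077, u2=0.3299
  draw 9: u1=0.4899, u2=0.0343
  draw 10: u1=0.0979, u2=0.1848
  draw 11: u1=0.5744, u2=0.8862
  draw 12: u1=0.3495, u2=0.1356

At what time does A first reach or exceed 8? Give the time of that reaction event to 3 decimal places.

t=0.000: Z=3 R=5 M=6 A=5 C=8
Draw 1: a1=4.344, a2=1.236, a3=16.560, a0=22.140; τ=−ln(0.4936)/22.140=0.032 → t=0.032; u2·a0=0.0078·22.140=0.173 ≤ a1=4.344 → R1 fires; Z=2 R=6 M=6 A=5 C=7
Draw 2: a1=2.534, a2=0.824, a3=17.388, a0=20.746; τ=−ln(0.8724)/20.746=0.007 → t=0.038; u2·a0=0.3118·20.746=6.469; a1+a2=3.358 < 6.469 ≤ a1+…+a3=20.746 → R3 fires; Z=4 R=5 M=6 A=6 C=6
Draw 3: a1=4.344, a2=1.648, a3=12.420, a0=18.412; τ=−ln(0.1129)/18.412=0.118 → t=0.157; u2·a0=0.2748·18.412=5.060; a1=4.344 < 5.060 ≤ a1+a2=5.992 → R2 fires; Z=3 R=5 M=6 A=6 C=7
Draw 4: a1=3.801, a2=1.236, a3=14.490, a0=19.527; τ=−ln(0.4983)/19.527=0.036 → t=0.193; u2·a0=0.5039·19.527=9.840; a1+a2=5.037 < 9.840 ≤ a1+…+a3=19.527 → R3 fires; Z=5 R=4 M=6 A=7 C=6
Draw 5: a1=5.430, a2=2.060, a3=9.936, a0=17.426; τ=−ln(0.5127)/17.426=0.038 → t=0.231; u2·a0=0.9675·17.426=16.860; a1+a2=7.490 < 16.860 ≤ a1+…+a3=17.426 → R3 fires; Z=7 R=3 M=6 A=8 C=5
Draw 6: a1=6.335, a2=2.884, a3=6.210, a0=15.429; τ=−ln(0.0014)/15.429=0.426 → t=0.657; u2·a0=0.8103·15.429=12.502; a1+a2=9.219 < 12.502 ≤ a1+…+a3=15.429 → R3 fires; Z=9 R=2 M=6 A=9 C=4
Draw 7: a1=6.516, a2=3.708, a3=3.312, a0=13.536; τ=−ln(0.2781)/13.536=0.095 → t=0.751; u2·a0=0.2115·13.536=2.863 ≤ a1=6.516 → R1 fires; Z=8 R=3 M=6 A=9 C=3
Draw 8: a1=4.344, a2=3.296, a3=3.726, a0=11.366; τ=−ln(0.6077)/11.366=0.044 → t=0.795; u2·a0=0.3299·11.366=3.750 ≤ a1=4.344 → R1 fires; Z=7 R=4 M=6 A=9 C=2
Draw 9: a1=2.534, a2=2.884, a3=3.312, a0=8.730; τ=−ln(0.4899)/8.730=0.082 → t=0.877; u2·a0=0.0343·8.730=0.299 ≤ a1=2.534 → R1 fires; Z=6 R=5 M=6 A=9 C=1
Draw 10: a1=1.086, a2=2.472, a3=2.070, a0=5.628; τ=−ln(0.0979)/5.628=0.413 → t=1.290; u2·a0=0.1848·5.628=1.040 ≤ a1=1.086 → R1 fires; Z=5 R=6 M=6 A=9 C=0
Draw 11: a1=0.000, a2=2.060, a3=0.000, a0=2.060; τ=−ln(0.5744)/2.060=0.269 → t=1.559; u2·a0=0.8862·2.060=1.826; a1=0.000 < 1.826 ≤ a1+a2=2.060 → R2 fires; Z=4 R=6 M=6 A=9 C=1
Draw 12: a1=0.724, a2=1.648, a3=2.484, a0=4.856; τ=−ln(0.3495)/4.856=0.216 → t=1.775 > T=1.62: stop.
A first becomes ≥ 8 when it reaches 8 at the event at t=0.231.

Threshold first reached at t = 0.231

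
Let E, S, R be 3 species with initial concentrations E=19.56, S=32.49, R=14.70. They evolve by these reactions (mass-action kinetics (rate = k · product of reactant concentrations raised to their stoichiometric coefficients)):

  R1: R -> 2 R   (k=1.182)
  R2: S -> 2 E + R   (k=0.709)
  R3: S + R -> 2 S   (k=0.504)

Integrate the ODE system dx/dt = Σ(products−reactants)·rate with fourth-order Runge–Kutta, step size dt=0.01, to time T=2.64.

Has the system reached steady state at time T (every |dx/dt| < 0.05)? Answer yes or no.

Steady state at T: no

RK4 with dt=0.01: 264 steps to T=2.64. Trajectory (selected grid times):
t=0.00: E=19.56 S=32.49 R=14.70
t=0.29: E=37.74 S=47.03 R=1.51
t=0.59: E=57.87 S=47.59 R=1.48
t=0.88: E=77.54 S=48.09 R=1.48
t=1.17: E=97.42 S=48.60 R=1.48
t=1.47: E=118.21 S=49.13 R=1.48
t=1.76: E=138.52 S=49.63 R=1.48
t=2.05: E=159.03 S=50.14 R=1.48
t=2.35: E=180.47 S=50.66 R=1.48
t=2.64: E=201.41 S=51.17 R=1.47
Rates at T: R1=1.7428, R2=36.2800, R3=38.0251
dx/dt at T (Σ net stoichiometry × rate): E=+72.5599, S=+1.7452, R=-0.0024
Largest |dx/dt| is |+72.5599| (E) ≥ 0.05 → not steady.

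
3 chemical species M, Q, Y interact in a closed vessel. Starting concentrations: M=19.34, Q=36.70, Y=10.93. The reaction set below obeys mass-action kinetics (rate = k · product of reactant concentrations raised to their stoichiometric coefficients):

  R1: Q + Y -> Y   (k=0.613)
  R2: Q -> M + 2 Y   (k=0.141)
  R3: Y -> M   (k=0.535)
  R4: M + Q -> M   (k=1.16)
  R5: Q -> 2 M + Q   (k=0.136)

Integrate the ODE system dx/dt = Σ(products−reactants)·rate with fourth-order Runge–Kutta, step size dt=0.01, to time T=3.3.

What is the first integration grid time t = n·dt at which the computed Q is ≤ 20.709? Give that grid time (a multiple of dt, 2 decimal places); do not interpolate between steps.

RK4 with dt=0.01: 330 steps to T=3.3. Trajectory (selected grid times):
t=0.00: M=19.34 Q=36.70 Y=10.93
t=0.01: M=19.53 Q=27.35 Y=10.96
t=0.02: M=19.69 Q=20.34 Y=10.97
t=0.37: M=21.87 Q=0.00 Y=9.26
t=0.73: M=23.49 Q=0.00 Y=7.64
t=1.10: M=24.86 Q=0.00 Y=6.26
t=1.47: M=25.99 Q=0.00 Y=5.14
t=1.83: M=26.89 Q=0.00 Y=4.24
t=2.20: M=27.65 Q=0.00 Y=3.48
t=2.57: M=28.27 Q=0.00 Y=2.85
t=2.93: M=28.77 Q=0.00 Y=2.35
t=3.30: M=29.20 Q=0.00 Y=1.93
Q(0.01)=27.352 > 20.709 but Q(0.02)=20.342 ≤ 20.709, so the first grid time is t=0.02.

Threshold first reached at t = 0.02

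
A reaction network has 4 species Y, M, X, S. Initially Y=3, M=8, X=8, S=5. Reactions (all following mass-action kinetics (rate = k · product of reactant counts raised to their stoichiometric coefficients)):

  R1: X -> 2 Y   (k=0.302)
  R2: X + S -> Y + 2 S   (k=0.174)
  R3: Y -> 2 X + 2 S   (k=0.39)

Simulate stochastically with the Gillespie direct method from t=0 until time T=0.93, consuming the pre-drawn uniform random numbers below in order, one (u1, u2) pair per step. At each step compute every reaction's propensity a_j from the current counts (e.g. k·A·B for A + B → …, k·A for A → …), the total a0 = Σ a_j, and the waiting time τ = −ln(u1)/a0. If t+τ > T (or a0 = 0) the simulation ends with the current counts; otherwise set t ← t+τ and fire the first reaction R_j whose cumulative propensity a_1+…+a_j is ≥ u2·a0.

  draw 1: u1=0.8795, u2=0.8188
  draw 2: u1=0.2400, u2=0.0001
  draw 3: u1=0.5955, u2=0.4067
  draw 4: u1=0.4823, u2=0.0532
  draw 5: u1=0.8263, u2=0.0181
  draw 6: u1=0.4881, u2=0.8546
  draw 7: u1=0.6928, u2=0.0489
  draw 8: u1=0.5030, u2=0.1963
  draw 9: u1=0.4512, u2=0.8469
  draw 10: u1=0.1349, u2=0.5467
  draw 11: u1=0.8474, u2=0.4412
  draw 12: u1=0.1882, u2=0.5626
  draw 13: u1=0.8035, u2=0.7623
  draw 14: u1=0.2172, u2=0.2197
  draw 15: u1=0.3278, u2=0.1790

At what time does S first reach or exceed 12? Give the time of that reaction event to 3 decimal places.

Threshold first reached at t = 0.519

t=0.000: Y=3 M=8 X=8 S=5
Draw 1: a1=2.416, a2=6.960, a3=1.170, a0=10.546; τ=−ln(0.8795)/10.546=0.012 → t=0.012; u2·a0=0.8188·10.546=8.635; a1=2.416 < 8.635 ≤ a1+a2=9.376 → R2 fires; Y=4 M=8 X=7 S=6
Draw 2: a1=2.114, a2=7.308, a3=1.560, a0=10.982; τ=−ln(0.2400)/10.982=0.130 → t=0.142; u2·a0=0.0001·10.982=0.001 ≤ a1=2.114 → R1 fires; Y=6 M=8 X=6 S=6
Draw 3: a1=1.812, a2=6.264, a3=2.340, a0=10.416; τ=−ln(0.5955)/10.416=0.050 → t=0.192; u2·a0=0.4067·10.416=4.236; a1=1.812 < 4.236 ≤ a1+a2=8.076 → R2 fires; Y=7 M=8 X=5 S=7
Draw 4: a1=1.510, a2=6.090, a3=2.730, a0=10.330; τ=−ln(0.4823)/10.330=0.071 → t=0.262; u2·a0=0.0532·10.330=0.550 ≤ a1=1.510 → R1 fires; Y=9 M=8 X=4 S=7
Draw 5: a1=1.208, a2=4.872, a3=3.510, a0=9.590; τ=−ln(0.8263)/9.590=0.020 → t=0.282; u2·a0=0.0181·9.590=0.174 ≤ a1=1.208 → R1 fires; Y=11 M=8 X=3 S=7
Draw 6: a1=0.906, a2=3.654, a3=4.290, a0=8.850; τ=−ln(0.4881)/8.850=0.081 → t=0.363; u2·a0=0.8546·8.850=7.563; a1+a2=4.560 < 7.563 ≤ a1+…+a3=8.850 → R3 fires; Y=10 M=8 X=5 S=9
Draw 7: a1=1.510, a2=7.830, a3=3.900, a0=13.240; τ=−ln(0.6928)/13.240=0.028 → t=0.391; u2·a0=0.0489·13.240=0.647 ≤ a1=1.510 → R1 fires; Y=12 M=8 X=4 S=9
Draw 8: a1=1.208, a2=6.264, a3=4.680, a0=12.152; τ=−ln(0.5030)/12.152=0.057 → t=0.448; u2·a0=0.1963·12.152=2.385; a1=1.208 < 2.385 ≤ a1+a2=7.472 → R2 fires; Y=13 M=8 X=3 S=10
Draw 9: a1=0.906, a2=5.220, a3=5.070, a0=11.196; τ=−ln(0.4512)/11.196=0.071 → t=0.519; u2·a0=0.8469·11.196=9.482; a1+a2=6.126 < 9.482 ≤ a1+…+a3=11.196 → R3 fires; Y=12 M=8 X=5 S=12
Draw 10: a1=1.510, a2=10.440, a3=4.680, a0=16.630; τ=−ln(0.1349)/16.630=0.120 → t=0.639; u2·a0=0.5467·16.630=9.092; a1=1.510 < 9.092 ≤ a1+a2=11.950 → R2 fires; Y=13 M=8 X=4 S=13
Draw 11: a1=1.208, a2=9.048, a3=5.070, a0=15.326; τ=−ln(0.8474)/15.326=0.011 → t=0.650; u2·a0=0.4412·15.326=6.762; a1=1.208 < 6.762 ≤ a1+a2=10.256 → R2 fires; Y=14 M=8 X=3 S=14
Draw 12: a1=0.906, a2=7.308, a3=5.460, a0=13.674; τ=−ln(0.1882)/13.674=0.122 → t=0.772; u2·a0=0.5626·13.674=7.693; a1=0.906 < 7.693 ≤ a1+a2=8.214 → R2 fires; Y=15 M=8 X=2 S=15
Draw 13: a1=0.604, a2=5.220, a3=5.850, a0=11.674; τ=−ln(0.8035)/11.674=0.019 → t=0.791; u2·a0=0.7623·11.674=8.899; a1+a2=5.824 < 8.899 ≤ a1+…+a3=11.674 → R3 fires; Y=14 M=8 X=4 S=17
Draw 14: a1=1.208, a2=11.832, a3=5.460, a0=18.500; τ=−ln(0.2172)/18.500=0.083 → t=0.873; u2·a0=0.2197·18.500=4.064; a1=1.208 < 4.064 ≤ a1+a2=13.040 → R2 fires; Y=15 M=8 X=3 S=18
Draw 15: a1=0.906, a2=9.396, a3=5.850, a0=16.152; τ=−ln(0.3278)/16.152=0.069 → t=0.943 > T=0.93: stop.
S first becomes ≥ 12 when it reaches 12 at the event at t=0.519.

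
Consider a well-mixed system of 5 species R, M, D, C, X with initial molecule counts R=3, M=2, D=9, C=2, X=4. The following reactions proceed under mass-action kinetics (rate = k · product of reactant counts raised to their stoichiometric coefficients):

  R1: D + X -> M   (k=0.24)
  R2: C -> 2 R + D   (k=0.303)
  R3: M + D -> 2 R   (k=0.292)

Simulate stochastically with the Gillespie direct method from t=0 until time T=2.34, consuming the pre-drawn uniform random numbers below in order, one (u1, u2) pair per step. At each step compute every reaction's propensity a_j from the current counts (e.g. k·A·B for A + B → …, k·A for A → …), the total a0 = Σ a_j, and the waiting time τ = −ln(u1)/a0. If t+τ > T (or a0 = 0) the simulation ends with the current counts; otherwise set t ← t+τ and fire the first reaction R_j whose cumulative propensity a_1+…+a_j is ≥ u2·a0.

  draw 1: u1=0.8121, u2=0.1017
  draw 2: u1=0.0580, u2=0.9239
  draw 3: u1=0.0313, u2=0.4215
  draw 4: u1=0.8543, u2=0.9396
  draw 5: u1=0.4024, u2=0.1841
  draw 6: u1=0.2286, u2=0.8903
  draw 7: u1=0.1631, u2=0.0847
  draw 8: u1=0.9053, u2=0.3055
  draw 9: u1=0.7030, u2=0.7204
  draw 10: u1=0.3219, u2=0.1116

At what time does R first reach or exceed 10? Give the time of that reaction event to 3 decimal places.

t=0.000: R=3 M=2 D=9 C=2 X=4
Draw 1: a1=8.640, a2=0.606, a3=5.256, a0=14.502; τ=−ln(0.8121)/14.502=0.014 → t=0.014; u2·a0=0.1017·14.502=1.475 ≤ a1=8.640 → R1 fires; R=3 M=3 D=8 C=2 X=3
Draw 2: a1=5.760, a2=0.606, a3=7.008, a0=13.374; τ=−ln(0.0580)/13.374=0.213 → t=0.227; u2·a0=0.9239·13.374=12.356; a1+a2=6.366 < 12.356 ≤ a1+…+a3=13.374 → R3 fires; R=5 M=2 D=7 C=2 X=3
Draw 3: a1=5.040, a2=0.606, a3=4.088, a0=9.734; τ=−ln(0.0313)/9.734=0.356 → t=0.583; u2·a0=0.4215·9.734=4.103 ≤ a1=5.040 → R1 fires; R=5 M=3 D=6 C=2 X=2
Draw 4: a1=2.880, a2=0.606, a3=5.256, a0=8.742; τ=−ln(0.8543)/8.742=0.018 → t=0.601; u2·a0=0.9396·8.742=8.214; a1+a2=3.486 < 8.214 ≤ a1+…+a3=8.742 → R3 fires; R=7 M=2 D=5 C=2 X=2
Draw 5: a1=2.400, a2=0.606, a3=2.920, a0=5.926; τ=−ln(0.4024)/5.926=0.154 → t=0.755; u2·a0=0.1841·5.926=1.091 ≤ a1=2.400 → R1 fires; R=7 M=3 D=4 C=2 X=1
Draw 6: a1=0.960, a2=0.606, a3=3.504, a0=5.070; τ=−ln(0.2286)/5.070=0.291 → t=1.046; u2·a0=0.8903·5.070=4.514; a1+a2=1.566 < 4.514 ≤ a1+…+a3=5.070 → R3 fires; R=9 M=2 D=3 C=2 X=1
Draw 7: a1=0.720, a2=0.606, a3=1.752, a0=3.078; τ=−ln(0.1631)/3.078=0.589 → t=1.635; u2·a0=0.0847·3.078=0.261 ≤ a1=0.720 → R1 fires; R=9 M=3 D=2 C=2 X=0
Draw 8: a1=0.000, a2=0.606, a3=1.752, a0=2.358; τ=−ln(0.9053)/2.358=0.042 → t=1.677; u2·a0=0.3055·2.358=0.720; a1+a2=0.606 < 0.720 ≤ a1+…+a3=2.358 → R3 fires; R=11 M=2 D=1 C=2 X=0
Draw 9: a1=0.000, a2=0.606, a3=0.584, a0=1.190; τ=−ln(0.7030)/1.190=0.296 → t=1.973; u2·a0=0.7204·1.190=0.857; a1+a2=0.606 < 0.857 ≤ a1+…+a3=1.190 → R3 fires; R=13 M=1 D=0 C=2 X=0
Draw 10: a1=0.000, a2=0.606, a3=0.000, a0=0.606; τ=−ln(0.3219)/0.606=1.870 → t=3.844 > T=2.34: stop.
R first becomes ≥ 10 when it reaches 11 at the event at t=1.677.

Threshold first reached at t = 1.677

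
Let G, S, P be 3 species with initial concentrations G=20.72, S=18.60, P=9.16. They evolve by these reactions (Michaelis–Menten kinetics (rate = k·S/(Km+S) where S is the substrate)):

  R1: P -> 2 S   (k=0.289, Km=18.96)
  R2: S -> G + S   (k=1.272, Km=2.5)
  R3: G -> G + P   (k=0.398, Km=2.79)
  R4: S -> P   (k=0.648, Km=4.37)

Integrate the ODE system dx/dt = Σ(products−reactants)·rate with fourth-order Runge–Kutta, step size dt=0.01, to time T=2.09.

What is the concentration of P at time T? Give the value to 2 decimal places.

RK4 with dt=0.01: 209 steps to T=2.09. Trajectory (selected grid times):
t=0.00: G=20.72 S=18.60 P=9.16
t=0.23: G=20.98 S=18.52 P=9.34
t=0.46: G=21.24 S=18.45 P=9.52
t=0.70: G=21.50 S=18.37 P=9.71
t=0.93: G=21.76 S=18.29 P=9.88
t=1.16: G=22.02 S=18.22 P=10.06
t=1.39: G=22.28 S=18.14 P=10.24
t=1.63: G=22.54 S=18.07 P=10.43
t=1.86: G=22.80 S=18.00 P=10.60
t=2.09: G=23.06 S=17.92 P=10.78
Read off P at T=2.09: 10.78

P at T = 10.78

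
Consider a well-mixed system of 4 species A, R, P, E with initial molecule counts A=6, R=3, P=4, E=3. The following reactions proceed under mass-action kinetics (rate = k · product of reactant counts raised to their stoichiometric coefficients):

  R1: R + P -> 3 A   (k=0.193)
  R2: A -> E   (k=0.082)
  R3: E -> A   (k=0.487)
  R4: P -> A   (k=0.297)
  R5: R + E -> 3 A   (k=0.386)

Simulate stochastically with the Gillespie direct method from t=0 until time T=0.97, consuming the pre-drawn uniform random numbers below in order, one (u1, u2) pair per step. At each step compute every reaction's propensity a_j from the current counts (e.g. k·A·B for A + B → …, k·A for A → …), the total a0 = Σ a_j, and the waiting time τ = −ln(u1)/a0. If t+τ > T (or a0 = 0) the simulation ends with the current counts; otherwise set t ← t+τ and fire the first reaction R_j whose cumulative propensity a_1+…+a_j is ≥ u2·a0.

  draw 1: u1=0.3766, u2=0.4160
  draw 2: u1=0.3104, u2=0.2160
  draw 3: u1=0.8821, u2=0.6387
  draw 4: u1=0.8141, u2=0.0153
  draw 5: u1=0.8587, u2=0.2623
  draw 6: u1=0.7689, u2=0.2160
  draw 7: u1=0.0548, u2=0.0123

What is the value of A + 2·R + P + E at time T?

Value at T = 19

Check how each reaction changes W = A + 2·R + P + E (weight of products minus weight of reactants):
R1: R + P -> 3 A: (1·3) − (2·1 + 1·1) = 3 − 3 = 0
R2: A -> E: (1·1) − (1·1) = 1 − 1 = 0
R3: E -> A: (1·1) − (1·1) = 1 − 1 = 0
R4: P -> A: (1·1) − (1·1) = 1 − 1 = 0
R5: R + E -> 3 A: (1·3) − (2·1 + 1·1) = 3 − 3 = 0
Every reaction leaves W unchanged, so W is conserved and no simulation is needed: W(T) = W(0) = 6 + 2·3 + 4 + 3 = 19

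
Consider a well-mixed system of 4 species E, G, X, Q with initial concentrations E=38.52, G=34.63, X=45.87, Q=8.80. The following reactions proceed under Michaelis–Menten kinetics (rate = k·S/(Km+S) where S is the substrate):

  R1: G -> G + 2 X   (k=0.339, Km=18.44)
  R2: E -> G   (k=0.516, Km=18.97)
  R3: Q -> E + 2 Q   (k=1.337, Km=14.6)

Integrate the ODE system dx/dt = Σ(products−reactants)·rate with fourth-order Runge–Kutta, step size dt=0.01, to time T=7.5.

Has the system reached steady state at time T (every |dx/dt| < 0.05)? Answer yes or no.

RK4 with dt=0.01: 750 steps to T=7.5. Trajectory (selected grid times):
t=0.00: E=38.52 G=34.63 X=45.87 Q=8.80
t=0.83: E=38.66 G=34.92 X=46.24 Q=9.22
t=1.67: E=38.81 G=35.21 X=46.61 Q=9.66
t=2.50: E=38.97 G=35.50 X=46.98 Q=10.11
t=3.33: E=39.14 G=35.78 X=47.35 Q=10.57
t=4.17: E=39.32 G=36.08 X=47.73 Q=11.05
t=5.00: E=39.52 G=36.37 X=48.10 Q=11.53
t=5.83: E=39.72 G=36.66 X=48.47 Q=12.03
t=6.67: E=39.94 G=36.95 X=48.85 Q=12.54
t=7.50: E=40.17 G=37.24 X=49.23 Q=13.06
Rates at T: R1=0.2267, R2=0.3505, R3=0.6313
dx/dt at T (Σ net stoichiometry × rate): E=+0.2808, G=+0.3505, X=+0.4535, Q=+0.6313
Largest |dx/dt| is |+0.6313| (Q) ≥ 0.05 → not steady.

Steady state at T: no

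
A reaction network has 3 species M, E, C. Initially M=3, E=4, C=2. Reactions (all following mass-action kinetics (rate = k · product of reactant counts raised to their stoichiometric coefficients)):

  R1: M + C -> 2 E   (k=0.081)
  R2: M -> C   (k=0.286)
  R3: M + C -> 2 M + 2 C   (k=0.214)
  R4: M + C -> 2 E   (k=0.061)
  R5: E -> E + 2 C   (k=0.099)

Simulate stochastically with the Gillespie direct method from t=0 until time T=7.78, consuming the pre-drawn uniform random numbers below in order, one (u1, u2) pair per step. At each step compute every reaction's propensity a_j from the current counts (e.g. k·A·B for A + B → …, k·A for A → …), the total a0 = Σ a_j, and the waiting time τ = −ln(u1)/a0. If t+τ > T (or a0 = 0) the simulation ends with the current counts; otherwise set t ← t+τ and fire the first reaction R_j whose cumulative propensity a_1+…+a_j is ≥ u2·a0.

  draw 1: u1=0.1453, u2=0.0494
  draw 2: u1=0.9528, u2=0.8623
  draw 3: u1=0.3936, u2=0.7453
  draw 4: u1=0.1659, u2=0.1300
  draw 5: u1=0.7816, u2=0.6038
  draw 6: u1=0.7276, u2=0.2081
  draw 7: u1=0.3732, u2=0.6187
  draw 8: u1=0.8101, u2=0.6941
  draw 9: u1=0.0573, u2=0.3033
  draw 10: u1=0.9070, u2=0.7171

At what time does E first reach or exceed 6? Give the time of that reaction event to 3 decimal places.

Threshold first reached at t = 0.569

t=0.000: M=3 E=4 C=2
Draw 1: a1=0.486, a2=0.858, a3=1.284, a4=0.366, a5=0.396, a0=3.390; τ=−ln(0.1453)/3.390=0.569 → t=0.569; u2·a0=0.0494·3.390=0.167 ≤ a1=0.486 → R1 fires; M=2 E=6 C=1
Draw 2: a1=0.162, a2=0.572, a3=0.428, a4=0.122, a5=0.594, a0=1.878; τ=−ln(0.9528)/1.878=0.026 → t=0.595; u2·a0=0.8623·1.878=1.619; a1+…+a4=1.284 < 1.619 ≤ a1+…+a5=1.878 → R5 fires; M=2 E=6 C=3
Draw 3: a1=0.486, a2=0.572, a3=1.284, a4=0.366, a5=0.594, a0=3.302; τ=−ln(0.3936)/3.302=0.282 → t=0.877; u2·a0=0.7453·3.302=2.461; a1+…+a3=2.342 < 2.461 ≤ a1+…+a4=2.708 → R4 fires; M=1 E=8 C=2
Draw 4: a1=0.162, a2=0.286, a3=0.428, a4=0.122, a5=0.792, a0=1.790; τ=−ln(0.1659)/1.790=1.004 → t=1.881; u2·a0=0.1300·1.790=0.233; a1=0.162 < 0.233 ≤ a1+a2=0.448 → R2 fires; M=0 E=8 C=3
Draw 5: a1=0.000, a2=0.000, a3=0.000, a4=0.000, a5=0.792, a0=0.792; τ=−ln(0.7816)/0.792=0.311 → t=2.192; u2·a0=0.6038·0.792=0.478; a1+…+a4=0.000 < 0.478 ≤ a1+…+a5=0.792 → R5 fires; M=0 E=8 C=5
Draw 6: a1=0.000, a2=0.000, a3=0.000, a4=0.000, a5=0.792, a0=0.792; τ=−ln(0.7276)/0.792=0.402 → t=2.593; u2·a0=0.2081·0.792=0.165; a1+…+a4=0.000 < 0.165 ≤ a1+…+a5=0.792 → R5 fires; M=0 E=8 C=7
Draw 7: a1=0.000, a2=0.000, a3=0.000, a4=0.000, a5=0.792, a0=0.792; τ=−ln(0.3732)/0.792=1.244 → t=3.838; u2·a0=0.6187·0.792=0.490; a1+…+a4=0.000 < 0.490 ≤ a1+…+a5=0.792 → R5 fires; M=0 E=8 C=9
Draw 8: a1=0.000, a2=0.000, a3=0.000, a4=0.000, a5=0.792, a0=0.792; τ=−ln(0.8101)/0.792=0.266 → t=4.104; u2·a0=0.6941·0.792=0.550; a1+…+a4=0.000 < 0.550 ≤ a1+…+a5=0.792 → R5 fires; M=0 E=8 C=11
Draw 9: a1=0.000, a2=0.000, a3=0.000, a4=0.000, a5=0.792, a0=0.792; τ=−ln(0.0573)/0.792=3.610 → t=7.714; u2·a0=0.3033·0.792=0.240; a1+…+a4=0.000 < 0.240 ≤ a1+…+a5=0.792 → R5 fires; M=0 E=8 C=13
Draw 10: a1=0.000, a2=0.000, a3=0.000, a4=0.000, a5=0.792, a0=0.792; τ=−ln(0.9070)/0.792=0.123 → t=7.837 > T=7.78: stop.
E first becomes ≥ 6 when it reaches 6 at the event at t=0.569.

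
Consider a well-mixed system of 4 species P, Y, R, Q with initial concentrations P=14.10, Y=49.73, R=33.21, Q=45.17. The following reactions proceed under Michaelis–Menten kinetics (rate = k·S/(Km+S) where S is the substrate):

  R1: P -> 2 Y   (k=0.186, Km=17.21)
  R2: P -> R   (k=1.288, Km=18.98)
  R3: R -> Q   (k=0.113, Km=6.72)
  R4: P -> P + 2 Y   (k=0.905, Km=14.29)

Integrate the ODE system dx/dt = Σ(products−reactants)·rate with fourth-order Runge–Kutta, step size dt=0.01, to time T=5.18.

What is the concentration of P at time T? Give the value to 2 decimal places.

RK4 with dt=0.01: 518 steps to T=5.18. Trajectory (selected grid times):
t=0.00: P=14.10 Y=49.73 R=33.21 Q=45.17
t=0.58: P=13.74 Y=50.34 R=33.47 Q=45.22
t=1.15: P=13.38 Y=50.94 R=33.72 Q=45.28
t=1.73: P=13.03 Y=51.54 R=33.98 Q=45.33
t=2.30: P=12.69 Y=52.12 R=34.22 Q=45.39
t=2.88: P=12.35 Y=52.70 R=34.46 Q=45.44
t=3.45: P=12.01 Y=53.26 R=34.69 Q=45.50
t=4.03: P=11.68 Y=53.82 R=34.93 Q=45.55
t=4.60: P=11.36 Y=54.37 R=35.15 Q=45.60
t=5.18: P=11.04 Y=54.92 R=35.37 Q=45.66
Read off P at T=5.18: 11.04

P at T = 11.04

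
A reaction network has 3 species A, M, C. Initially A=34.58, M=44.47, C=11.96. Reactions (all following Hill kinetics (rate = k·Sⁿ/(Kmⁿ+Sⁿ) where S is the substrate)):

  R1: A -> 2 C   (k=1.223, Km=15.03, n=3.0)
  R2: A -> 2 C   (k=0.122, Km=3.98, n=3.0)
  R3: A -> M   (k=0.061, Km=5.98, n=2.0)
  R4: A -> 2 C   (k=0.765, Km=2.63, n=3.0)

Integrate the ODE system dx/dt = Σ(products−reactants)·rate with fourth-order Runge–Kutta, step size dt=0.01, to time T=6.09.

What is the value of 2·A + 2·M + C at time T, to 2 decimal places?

Check how each reaction changes W = 2·A + 2·M + C (weight of products minus weight of reactants):
R1: A -> 2 C: (1·2) − (2·1) = 2 − 2 = 0
R2: A -> 2 C: (1·2) − (2·1) = 2 − 2 = 0
R3: A -> M: (2·1) − (2·1) = 2 − 2 = 0
R4: A -> 2 C: (1·2) − (2·1) = 2 − 2 = 0
Every reaction leaves W unchanged, so W is conserved and no simulation is needed: W(T) = W(0) = 2·34.58 + 2·44.47 + 11.96 = 170.06

Value at T = 170.06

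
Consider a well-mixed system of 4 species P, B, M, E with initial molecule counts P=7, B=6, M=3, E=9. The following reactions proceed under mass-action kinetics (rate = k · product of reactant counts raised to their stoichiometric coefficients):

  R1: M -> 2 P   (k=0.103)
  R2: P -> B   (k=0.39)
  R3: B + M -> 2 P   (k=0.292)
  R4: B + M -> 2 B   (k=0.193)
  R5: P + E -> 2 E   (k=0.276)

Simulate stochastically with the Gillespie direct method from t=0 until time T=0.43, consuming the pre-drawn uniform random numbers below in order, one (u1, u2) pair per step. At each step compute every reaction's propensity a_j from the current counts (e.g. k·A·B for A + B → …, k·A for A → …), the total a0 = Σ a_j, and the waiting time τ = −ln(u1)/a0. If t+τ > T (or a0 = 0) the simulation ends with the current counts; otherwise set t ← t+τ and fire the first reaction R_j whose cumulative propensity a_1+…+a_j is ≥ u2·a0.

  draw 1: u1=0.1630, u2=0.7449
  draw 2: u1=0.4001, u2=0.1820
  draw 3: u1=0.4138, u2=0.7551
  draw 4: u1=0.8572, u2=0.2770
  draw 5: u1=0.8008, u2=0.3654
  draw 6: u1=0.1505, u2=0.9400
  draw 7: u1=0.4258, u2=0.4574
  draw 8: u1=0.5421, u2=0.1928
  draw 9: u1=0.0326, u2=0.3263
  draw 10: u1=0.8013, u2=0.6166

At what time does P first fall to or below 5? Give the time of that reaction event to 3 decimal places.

Threshold first reached at t = 0.138

t=0.000: P=7 B=6 M=3 E=9
Draw 1: a1=0.309, a2=2.730, a3=5.256, a4=3.474, a5=17.388, a0=29.157; τ=−ln(0.1630)/29.157=0.062 → t=0.062; u2·a0=0.7449·29.157=21.719; a1+…+a4=11.769 < 21.719 ≤ a1+…+a5=29.157 → R5 fires; P=6 B=6 M=3 E=10
Draw 2: a1=0.309, a2=2.340, a3=5.256, a4=3.474, a5=16.560, a0=27.939; τ=−ln(0.4001)/27.939=0.033 → t=0.095; u2·a0=0.1820·27.939=5.085; a1+a2=2.649 < 5.085 ≤ a1+…+a3=7.905 → R3 fires; P=8 B=5 M=2 E=10
Draw 3: a1=0.206, a2=3.120, a3=2.920, a4=1.930, a5=22.080, a0=30.256; τ=−ln(0.4138)/30.256=0.029 → t=0.124; u2·a0=0.7551·30.256=22.846; a1+…+a4=8.176 < 22.846 ≤ a1+…+a5=30.256 → R5 fires; P=7 B=5 M=2 E=11
Draw 4: a1=0.206, a2=2.730, a3=2.920, a4=1.930, a5=21.252, a0=29.038; τ=−ln(0.8572)/29.038=0.005 → t=0.129; u2·a0=0.2770·29.038=8.044; a1+…+a4=7.786 < 8.044 ≤ a1+…+a5=29.038 → R5 fires; P=6 B=5 M=2 E=12
Draw 5: a1=0.206, a2=2.340, a3=2.920, a4=1.930, a5=19.872, a0=27.268; τ=−ln(0.8008)/27.268=0.008 → t=0.138; u2·a0=0.3654·27.268=9.964; a1+…+a4=7.396 < 9.964 ≤ a1+…+a5=27.268 → R5 fires; P=5 B=5 M=2 E=13
Draw 6: a1=0.206, a2=1.950, a3=2.920, a4=1.930, a5=17.940, a0=24.946; τ=−ln(0.1505)/24.946=0.076 → t=0.214; u2·a0=0.9400·24.946=23.449; a1+…+a4=7.006 < 23.449 ≤ a1+…+a5=24.946 → R5 fires; P=4 B=5 M=2 E=14
Draw 7: a1=0.206, a2=1.560, a3=2.920, a4=1.930, a5=15.456, a0=22.072; τ=−ln(0.4258)/22.072=0.039 → t=0.252; u2·a0=0.4574·22.072=10.096; a1+…+a4=6.616 < 10.096 ≤ a1+…+a5=22.072 → R5 fires; P=3 B=5 M=2 E=15
Draw 8: a1=0.206, a2=1.170, a3=2.920, a4=1.930, a5=12.420, a0=18.646; τ=−ln(0.5421)/18.646=0.033 → t=0.285; u2·a0=0.1928·18.646=3.595; a1+a2=1.376 < 3.595 ≤ a1+…+a3=4.296 → R3 fires; P=5 B=4 M=1 E=15
Draw 9: a1=0.103, a2=1.950, a3=1.168, a4=0.772, a5=20.700, a0=24.693; τ=−ln(0.0326)/24.693=0.139 → t=0.424; u2·a0=0.3263·24.693=8.057; a1+…+a4=3.993 < 8.057 ≤ a1+…+a5=24.693 → R5 fires; P=4 B=4 M=1 E=16
Draw 10: a1=0.103, a2=1.560, a3=1.168, a4=0.772, a5=17.664, a0=21.267; τ=−ln(0.8013)/21.267=0.010 → t=0.434 > T=0.43: stop.
P first becomes ≤ 5 when it reaches 5 at the event at t=0.138.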